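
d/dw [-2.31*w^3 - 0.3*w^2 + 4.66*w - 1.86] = -6.93*w^2 - 0.6*w + 4.66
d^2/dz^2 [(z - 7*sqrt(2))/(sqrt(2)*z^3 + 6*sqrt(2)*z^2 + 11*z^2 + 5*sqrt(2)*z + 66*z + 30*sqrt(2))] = 2*((z - 7*sqrt(2))*(3*sqrt(2)*z^2 + 12*sqrt(2)*z + 22*z + 5*sqrt(2) + 66)^2 - (3*sqrt(2)*z^2 + 12*sqrt(2)*z + 22*z + (z - 7*sqrt(2))*(3*sqrt(2)*z + 6*sqrt(2) + 11) + 5*sqrt(2) + 66)*(sqrt(2)*z^3 + 6*sqrt(2)*z^2 + 11*z^2 + 5*sqrt(2)*z + 66*z + 30*sqrt(2)))/(sqrt(2)*z^3 + 6*sqrt(2)*z^2 + 11*z^2 + 5*sqrt(2)*z + 66*z + 30*sqrt(2))^3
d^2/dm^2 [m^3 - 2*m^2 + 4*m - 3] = 6*m - 4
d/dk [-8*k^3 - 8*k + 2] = -24*k^2 - 8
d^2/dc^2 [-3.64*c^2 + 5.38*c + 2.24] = -7.28000000000000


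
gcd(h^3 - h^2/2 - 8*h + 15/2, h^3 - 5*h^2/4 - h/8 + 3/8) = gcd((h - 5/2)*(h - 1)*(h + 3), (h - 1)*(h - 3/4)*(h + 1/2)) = h - 1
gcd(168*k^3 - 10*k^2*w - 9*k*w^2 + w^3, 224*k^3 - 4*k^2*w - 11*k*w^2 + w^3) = -28*k^2 - 3*k*w + w^2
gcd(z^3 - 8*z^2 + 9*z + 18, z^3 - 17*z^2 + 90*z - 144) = z^2 - 9*z + 18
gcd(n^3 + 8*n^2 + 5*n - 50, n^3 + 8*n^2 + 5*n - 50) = n^3 + 8*n^2 + 5*n - 50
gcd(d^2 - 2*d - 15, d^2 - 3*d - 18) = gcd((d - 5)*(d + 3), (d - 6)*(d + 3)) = d + 3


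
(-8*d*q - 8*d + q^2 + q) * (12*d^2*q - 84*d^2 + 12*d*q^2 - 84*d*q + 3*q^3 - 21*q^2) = -96*d^3*q^2 + 576*d^3*q + 672*d^3 - 84*d^2*q^3 + 504*d^2*q^2 + 588*d^2*q - 12*d*q^4 + 72*d*q^3 + 84*d*q^2 + 3*q^5 - 18*q^4 - 21*q^3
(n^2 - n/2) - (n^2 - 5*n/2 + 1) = 2*n - 1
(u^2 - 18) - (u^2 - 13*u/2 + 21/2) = 13*u/2 - 57/2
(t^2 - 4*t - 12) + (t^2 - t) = 2*t^2 - 5*t - 12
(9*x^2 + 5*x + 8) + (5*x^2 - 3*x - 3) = 14*x^2 + 2*x + 5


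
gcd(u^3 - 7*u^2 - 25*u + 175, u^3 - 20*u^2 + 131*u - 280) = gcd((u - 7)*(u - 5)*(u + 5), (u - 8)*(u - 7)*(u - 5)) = u^2 - 12*u + 35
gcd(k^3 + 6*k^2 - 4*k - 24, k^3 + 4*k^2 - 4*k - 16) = k^2 - 4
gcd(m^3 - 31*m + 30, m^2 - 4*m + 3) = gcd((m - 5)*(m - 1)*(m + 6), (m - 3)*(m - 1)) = m - 1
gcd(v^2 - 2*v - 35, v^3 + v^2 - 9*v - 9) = 1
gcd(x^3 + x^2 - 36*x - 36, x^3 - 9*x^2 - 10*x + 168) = x - 6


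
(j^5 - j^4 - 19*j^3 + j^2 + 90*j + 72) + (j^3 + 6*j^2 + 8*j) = j^5 - j^4 - 18*j^3 + 7*j^2 + 98*j + 72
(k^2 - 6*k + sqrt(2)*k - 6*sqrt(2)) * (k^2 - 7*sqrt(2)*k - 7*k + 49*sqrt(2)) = k^4 - 13*k^3 - 6*sqrt(2)*k^3 + 28*k^2 + 78*sqrt(2)*k^2 - 252*sqrt(2)*k + 182*k - 588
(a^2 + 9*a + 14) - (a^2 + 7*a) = 2*a + 14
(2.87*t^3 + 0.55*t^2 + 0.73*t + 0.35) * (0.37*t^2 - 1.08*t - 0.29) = 1.0619*t^5 - 2.8961*t^4 - 1.1562*t^3 - 0.8184*t^2 - 0.5897*t - 0.1015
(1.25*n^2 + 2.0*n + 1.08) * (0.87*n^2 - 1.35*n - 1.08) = 1.0875*n^4 + 0.0525*n^3 - 3.1104*n^2 - 3.618*n - 1.1664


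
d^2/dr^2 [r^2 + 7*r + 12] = 2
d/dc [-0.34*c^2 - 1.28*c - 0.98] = -0.68*c - 1.28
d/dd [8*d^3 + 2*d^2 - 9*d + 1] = 24*d^2 + 4*d - 9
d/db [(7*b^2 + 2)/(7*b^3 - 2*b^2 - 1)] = b*(98*b^3 - 28*b^2 - (21*b - 4)*(7*b^2 + 2) - 14)/(-7*b^3 + 2*b^2 + 1)^2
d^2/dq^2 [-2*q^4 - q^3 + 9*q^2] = -24*q^2 - 6*q + 18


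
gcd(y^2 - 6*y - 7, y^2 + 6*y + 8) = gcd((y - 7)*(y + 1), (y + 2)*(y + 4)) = 1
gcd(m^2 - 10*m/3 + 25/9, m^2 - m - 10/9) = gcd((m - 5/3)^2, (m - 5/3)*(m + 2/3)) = m - 5/3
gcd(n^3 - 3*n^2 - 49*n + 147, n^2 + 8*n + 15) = 1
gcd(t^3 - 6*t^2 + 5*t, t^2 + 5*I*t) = t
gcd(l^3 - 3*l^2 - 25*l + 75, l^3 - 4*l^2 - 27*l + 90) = l^2 + 2*l - 15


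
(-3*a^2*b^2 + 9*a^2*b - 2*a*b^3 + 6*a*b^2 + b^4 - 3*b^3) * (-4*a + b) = 12*a^3*b^2 - 36*a^3*b + 5*a^2*b^3 - 15*a^2*b^2 - 6*a*b^4 + 18*a*b^3 + b^5 - 3*b^4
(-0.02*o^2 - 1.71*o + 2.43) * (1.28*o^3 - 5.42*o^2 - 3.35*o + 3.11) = -0.0256*o^5 - 2.0804*o^4 + 12.4456*o^3 - 7.5043*o^2 - 13.4586*o + 7.5573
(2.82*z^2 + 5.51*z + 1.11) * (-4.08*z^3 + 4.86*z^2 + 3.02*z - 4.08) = -11.5056*z^5 - 8.7756*z^4 + 30.7662*z^3 + 10.5292*z^2 - 19.1286*z - 4.5288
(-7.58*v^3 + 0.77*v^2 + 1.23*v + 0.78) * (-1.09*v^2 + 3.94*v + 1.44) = 8.2622*v^5 - 30.7045*v^4 - 9.2221*v^3 + 5.1048*v^2 + 4.8444*v + 1.1232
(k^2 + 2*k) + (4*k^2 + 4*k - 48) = 5*k^2 + 6*k - 48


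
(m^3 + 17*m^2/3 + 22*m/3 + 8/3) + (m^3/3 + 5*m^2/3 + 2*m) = 4*m^3/3 + 22*m^2/3 + 28*m/3 + 8/3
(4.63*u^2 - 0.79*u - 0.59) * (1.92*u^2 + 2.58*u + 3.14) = 8.8896*u^4 + 10.4286*u^3 + 11.3672*u^2 - 4.0028*u - 1.8526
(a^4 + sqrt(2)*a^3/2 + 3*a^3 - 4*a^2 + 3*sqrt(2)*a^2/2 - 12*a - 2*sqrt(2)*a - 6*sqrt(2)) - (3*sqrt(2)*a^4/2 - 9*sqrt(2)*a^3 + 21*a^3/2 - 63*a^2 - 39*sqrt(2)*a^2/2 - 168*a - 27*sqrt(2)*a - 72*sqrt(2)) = -3*sqrt(2)*a^4/2 + a^4 - 15*a^3/2 + 19*sqrt(2)*a^3/2 + 21*sqrt(2)*a^2 + 59*a^2 + 25*sqrt(2)*a + 156*a + 66*sqrt(2)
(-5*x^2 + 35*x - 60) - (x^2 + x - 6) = -6*x^2 + 34*x - 54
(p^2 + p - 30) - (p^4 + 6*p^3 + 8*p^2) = -p^4 - 6*p^3 - 7*p^2 + p - 30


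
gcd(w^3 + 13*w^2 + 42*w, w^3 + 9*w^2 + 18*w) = w^2 + 6*w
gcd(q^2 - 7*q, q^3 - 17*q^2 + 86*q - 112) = q - 7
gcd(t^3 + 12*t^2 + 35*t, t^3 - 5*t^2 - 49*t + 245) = t + 7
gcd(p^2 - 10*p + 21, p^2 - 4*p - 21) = p - 7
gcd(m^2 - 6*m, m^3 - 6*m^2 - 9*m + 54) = m - 6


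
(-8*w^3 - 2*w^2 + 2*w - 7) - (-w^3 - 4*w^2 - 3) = -7*w^3 + 2*w^2 + 2*w - 4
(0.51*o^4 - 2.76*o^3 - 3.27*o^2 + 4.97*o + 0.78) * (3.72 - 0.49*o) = -0.2499*o^5 + 3.2496*o^4 - 8.6649*o^3 - 14.5997*o^2 + 18.1062*o + 2.9016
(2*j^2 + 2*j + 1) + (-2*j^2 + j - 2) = 3*j - 1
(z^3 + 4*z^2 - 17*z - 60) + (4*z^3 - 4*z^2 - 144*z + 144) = 5*z^3 - 161*z + 84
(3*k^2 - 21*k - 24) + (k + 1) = 3*k^2 - 20*k - 23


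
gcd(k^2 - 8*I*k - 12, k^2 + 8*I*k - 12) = 1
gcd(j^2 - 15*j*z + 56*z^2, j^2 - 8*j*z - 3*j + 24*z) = -j + 8*z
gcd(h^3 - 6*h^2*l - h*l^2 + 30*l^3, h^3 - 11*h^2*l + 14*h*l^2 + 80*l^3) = h^2 - 3*h*l - 10*l^2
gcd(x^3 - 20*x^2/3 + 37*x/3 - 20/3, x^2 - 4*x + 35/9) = x - 5/3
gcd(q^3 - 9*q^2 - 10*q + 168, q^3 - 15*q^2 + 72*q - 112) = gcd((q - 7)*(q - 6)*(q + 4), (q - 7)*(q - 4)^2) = q - 7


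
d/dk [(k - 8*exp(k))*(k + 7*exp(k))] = -k*exp(k) + 2*k - 112*exp(2*k) - exp(k)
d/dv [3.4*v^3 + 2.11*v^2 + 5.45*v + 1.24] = 10.2*v^2 + 4.22*v + 5.45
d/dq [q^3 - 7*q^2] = q*(3*q - 14)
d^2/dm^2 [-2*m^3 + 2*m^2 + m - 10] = 4 - 12*m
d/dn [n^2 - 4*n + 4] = 2*n - 4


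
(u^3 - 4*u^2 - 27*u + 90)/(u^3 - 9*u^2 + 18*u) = (u + 5)/u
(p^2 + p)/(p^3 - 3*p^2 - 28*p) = (p + 1)/(p^2 - 3*p - 28)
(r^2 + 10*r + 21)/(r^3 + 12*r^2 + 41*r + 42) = 1/(r + 2)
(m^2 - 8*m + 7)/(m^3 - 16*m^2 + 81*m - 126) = (m - 1)/(m^2 - 9*m + 18)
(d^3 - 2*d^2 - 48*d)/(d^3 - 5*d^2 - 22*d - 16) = d*(d + 6)/(d^2 + 3*d + 2)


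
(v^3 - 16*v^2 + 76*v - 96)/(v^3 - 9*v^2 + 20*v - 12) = (v - 8)/(v - 1)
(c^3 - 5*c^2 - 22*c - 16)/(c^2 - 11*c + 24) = (c^2 + 3*c + 2)/(c - 3)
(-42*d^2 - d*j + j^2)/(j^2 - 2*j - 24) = (42*d^2 + d*j - j^2)/(-j^2 + 2*j + 24)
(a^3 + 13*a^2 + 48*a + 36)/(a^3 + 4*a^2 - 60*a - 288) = (a + 1)/(a - 8)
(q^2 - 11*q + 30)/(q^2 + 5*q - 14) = (q^2 - 11*q + 30)/(q^2 + 5*q - 14)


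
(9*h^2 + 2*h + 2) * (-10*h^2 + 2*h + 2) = -90*h^4 - 2*h^3 + 2*h^2 + 8*h + 4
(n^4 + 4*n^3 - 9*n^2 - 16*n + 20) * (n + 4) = n^5 + 8*n^4 + 7*n^3 - 52*n^2 - 44*n + 80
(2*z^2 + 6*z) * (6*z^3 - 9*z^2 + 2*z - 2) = 12*z^5 + 18*z^4 - 50*z^3 + 8*z^2 - 12*z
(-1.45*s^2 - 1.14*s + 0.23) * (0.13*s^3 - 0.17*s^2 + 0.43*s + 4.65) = -0.1885*s^5 + 0.0983*s^4 - 0.3998*s^3 - 7.2718*s^2 - 5.2021*s + 1.0695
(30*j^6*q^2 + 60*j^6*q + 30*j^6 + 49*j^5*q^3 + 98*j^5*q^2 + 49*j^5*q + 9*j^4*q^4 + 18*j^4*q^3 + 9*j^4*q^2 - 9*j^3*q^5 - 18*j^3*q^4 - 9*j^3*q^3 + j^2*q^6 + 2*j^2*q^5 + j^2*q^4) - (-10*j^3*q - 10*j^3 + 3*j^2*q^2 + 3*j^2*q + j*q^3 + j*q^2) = 30*j^6*q^2 + 60*j^6*q + 30*j^6 + 49*j^5*q^3 + 98*j^5*q^2 + 49*j^5*q + 9*j^4*q^4 + 18*j^4*q^3 + 9*j^4*q^2 - 9*j^3*q^5 - 18*j^3*q^4 - 9*j^3*q^3 + 10*j^3*q + 10*j^3 + j^2*q^6 + 2*j^2*q^5 + j^2*q^4 - 3*j^2*q^2 - 3*j^2*q - j*q^3 - j*q^2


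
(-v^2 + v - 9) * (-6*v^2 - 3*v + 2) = 6*v^4 - 3*v^3 + 49*v^2 + 29*v - 18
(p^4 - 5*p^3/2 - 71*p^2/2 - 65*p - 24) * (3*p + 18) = 3*p^5 + 21*p^4/2 - 303*p^3/2 - 834*p^2 - 1242*p - 432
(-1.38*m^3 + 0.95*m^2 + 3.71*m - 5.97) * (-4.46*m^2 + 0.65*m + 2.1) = 6.1548*m^5 - 5.134*m^4 - 18.8271*m^3 + 31.0327*m^2 + 3.9105*m - 12.537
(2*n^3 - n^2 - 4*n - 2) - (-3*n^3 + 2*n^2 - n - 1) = 5*n^3 - 3*n^2 - 3*n - 1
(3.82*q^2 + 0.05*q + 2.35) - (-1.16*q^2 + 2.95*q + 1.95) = 4.98*q^2 - 2.9*q + 0.4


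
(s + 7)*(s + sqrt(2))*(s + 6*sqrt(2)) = s^3 + 7*s^2 + 7*sqrt(2)*s^2 + 12*s + 49*sqrt(2)*s + 84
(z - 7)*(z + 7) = z^2 - 49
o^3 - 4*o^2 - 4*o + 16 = (o - 4)*(o - 2)*(o + 2)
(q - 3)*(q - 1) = q^2 - 4*q + 3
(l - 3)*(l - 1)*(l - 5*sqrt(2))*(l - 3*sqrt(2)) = l^4 - 8*sqrt(2)*l^3 - 4*l^3 + 33*l^2 + 32*sqrt(2)*l^2 - 120*l - 24*sqrt(2)*l + 90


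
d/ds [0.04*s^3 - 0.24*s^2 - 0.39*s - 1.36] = 0.12*s^2 - 0.48*s - 0.39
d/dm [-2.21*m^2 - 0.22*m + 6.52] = -4.42*m - 0.22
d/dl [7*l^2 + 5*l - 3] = 14*l + 5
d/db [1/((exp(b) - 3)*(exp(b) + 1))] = 2*(1 - exp(b))*exp(b)/(exp(4*b) - 4*exp(3*b) - 2*exp(2*b) + 12*exp(b) + 9)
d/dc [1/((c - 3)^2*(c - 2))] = ((2 - c)*(c - 3) - 2*(c - 2)^2)/((c - 3)^3*(c - 2)^3)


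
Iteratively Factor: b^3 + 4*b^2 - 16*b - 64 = (b + 4)*(b^2 - 16) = (b - 4)*(b + 4)*(b + 4)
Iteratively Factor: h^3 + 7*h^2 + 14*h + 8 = (h + 1)*(h^2 + 6*h + 8) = (h + 1)*(h + 2)*(h + 4)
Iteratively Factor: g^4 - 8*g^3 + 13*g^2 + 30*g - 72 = (g - 3)*(g^3 - 5*g^2 - 2*g + 24) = (g - 3)*(g + 2)*(g^2 - 7*g + 12) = (g - 4)*(g - 3)*(g + 2)*(g - 3)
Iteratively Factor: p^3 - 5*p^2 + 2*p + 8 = (p - 2)*(p^2 - 3*p - 4) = (p - 2)*(p + 1)*(p - 4)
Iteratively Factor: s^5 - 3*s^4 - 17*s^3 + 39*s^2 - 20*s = (s - 1)*(s^4 - 2*s^3 - 19*s^2 + 20*s) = s*(s - 1)*(s^3 - 2*s^2 - 19*s + 20) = s*(s - 1)*(s + 4)*(s^2 - 6*s + 5) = s*(s - 1)^2*(s + 4)*(s - 5)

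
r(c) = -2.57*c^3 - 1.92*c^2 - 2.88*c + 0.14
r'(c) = -7.71*c^2 - 3.84*c - 2.88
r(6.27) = -726.88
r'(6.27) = -330.06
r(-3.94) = 138.87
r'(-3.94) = -107.44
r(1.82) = -26.95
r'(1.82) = -35.41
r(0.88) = -5.63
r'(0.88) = -12.23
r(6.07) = -662.86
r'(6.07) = -310.26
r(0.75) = -4.18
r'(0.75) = -10.10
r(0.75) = -4.18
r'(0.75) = -10.10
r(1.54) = -18.23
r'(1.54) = -27.08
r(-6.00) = 503.42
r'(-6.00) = -257.40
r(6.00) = -641.38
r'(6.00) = -303.48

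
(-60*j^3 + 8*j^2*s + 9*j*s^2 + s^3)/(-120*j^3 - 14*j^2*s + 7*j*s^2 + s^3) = (-2*j + s)/(-4*j + s)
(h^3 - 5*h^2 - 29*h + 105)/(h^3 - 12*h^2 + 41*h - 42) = (h + 5)/(h - 2)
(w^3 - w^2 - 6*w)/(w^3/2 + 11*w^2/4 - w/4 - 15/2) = 4*w*(w - 3)/(2*w^2 + 7*w - 15)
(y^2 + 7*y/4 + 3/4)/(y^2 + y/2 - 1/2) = (4*y + 3)/(2*(2*y - 1))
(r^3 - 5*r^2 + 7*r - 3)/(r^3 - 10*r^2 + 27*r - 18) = (r - 1)/(r - 6)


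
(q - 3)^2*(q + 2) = q^3 - 4*q^2 - 3*q + 18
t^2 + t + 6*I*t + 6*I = (t + 1)*(t + 6*I)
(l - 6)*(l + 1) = l^2 - 5*l - 6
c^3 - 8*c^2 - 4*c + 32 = (c - 8)*(c - 2)*(c + 2)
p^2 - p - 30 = (p - 6)*(p + 5)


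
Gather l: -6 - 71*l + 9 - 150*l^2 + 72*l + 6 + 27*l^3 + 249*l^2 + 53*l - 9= 27*l^3 + 99*l^2 + 54*l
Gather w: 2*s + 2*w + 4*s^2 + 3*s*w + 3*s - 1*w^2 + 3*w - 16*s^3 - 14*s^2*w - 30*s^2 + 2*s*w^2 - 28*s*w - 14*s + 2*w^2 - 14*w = -16*s^3 - 26*s^2 - 9*s + w^2*(2*s + 1) + w*(-14*s^2 - 25*s - 9)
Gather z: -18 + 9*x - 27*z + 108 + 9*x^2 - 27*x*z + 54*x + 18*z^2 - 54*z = 9*x^2 + 63*x + 18*z^2 + z*(-27*x - 81) + 90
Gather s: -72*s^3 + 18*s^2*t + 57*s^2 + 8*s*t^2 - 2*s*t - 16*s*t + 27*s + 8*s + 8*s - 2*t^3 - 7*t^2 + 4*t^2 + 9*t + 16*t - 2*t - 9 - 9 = -72*s^3 + s^2*(18*t + 57) + s*(8*t^2 - 18*t + 43) - 2*t^3 - 3*t^2 + 23*t - 18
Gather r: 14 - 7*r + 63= 77 - 7*r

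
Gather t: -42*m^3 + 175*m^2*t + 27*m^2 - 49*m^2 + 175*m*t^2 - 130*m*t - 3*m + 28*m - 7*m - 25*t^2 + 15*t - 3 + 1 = -42*m^3 - 22*m^2 + 18*m + t^2*(175*m - 25) + t*(175*m^2 - 130*m + 15) - 2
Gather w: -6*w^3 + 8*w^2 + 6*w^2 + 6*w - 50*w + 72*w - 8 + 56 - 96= -6*w^3 + 14*w^2 + 28*w - 48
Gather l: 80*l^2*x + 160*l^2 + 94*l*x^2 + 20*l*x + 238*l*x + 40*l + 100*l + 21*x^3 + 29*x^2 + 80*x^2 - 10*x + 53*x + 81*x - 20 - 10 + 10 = l^2*(80*x + 160) + l*(94*x^2 + 258*x + 140) + 21*x^3 + 109*x^2 + 124*x - 20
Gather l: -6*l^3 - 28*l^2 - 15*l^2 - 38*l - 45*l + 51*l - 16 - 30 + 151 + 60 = -6*l^3 - 43*l^2 - 32*l + 165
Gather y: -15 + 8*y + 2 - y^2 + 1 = -y^2 + 8*y - 12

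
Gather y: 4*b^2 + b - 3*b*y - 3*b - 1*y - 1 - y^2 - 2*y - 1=4*b^2 - 2*b - y^2 + y*(-3*b - 3) - 2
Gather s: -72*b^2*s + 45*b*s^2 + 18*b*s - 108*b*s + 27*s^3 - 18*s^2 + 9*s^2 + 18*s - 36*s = 27*s^3 + s^2*(45*b - 9) + s*(-72*b^2 - 90*b - 18)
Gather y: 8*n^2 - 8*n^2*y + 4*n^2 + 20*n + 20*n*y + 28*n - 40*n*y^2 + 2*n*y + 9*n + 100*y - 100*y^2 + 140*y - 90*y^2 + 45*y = 12*n^2 + 57*n + y^2*(-40*n - 190) + y*(-8*n^2 + 22*n + 285)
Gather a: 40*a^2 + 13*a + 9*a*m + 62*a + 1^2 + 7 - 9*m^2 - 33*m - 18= 40*a^2 + a*(9*m + 75) - 9*m^2 - 33*m - 10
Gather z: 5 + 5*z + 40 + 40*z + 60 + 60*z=105*z + 105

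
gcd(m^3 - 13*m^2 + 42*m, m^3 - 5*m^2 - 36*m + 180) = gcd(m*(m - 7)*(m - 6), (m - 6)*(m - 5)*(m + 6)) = m - 6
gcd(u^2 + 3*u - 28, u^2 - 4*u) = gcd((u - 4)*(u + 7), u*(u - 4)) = u - 4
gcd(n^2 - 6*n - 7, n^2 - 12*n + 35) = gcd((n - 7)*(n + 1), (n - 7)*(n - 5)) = n - 7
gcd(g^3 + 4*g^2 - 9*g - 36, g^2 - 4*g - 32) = g + 4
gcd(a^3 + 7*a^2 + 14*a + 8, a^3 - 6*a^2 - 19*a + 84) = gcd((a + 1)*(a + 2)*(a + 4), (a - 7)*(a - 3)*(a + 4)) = a + 4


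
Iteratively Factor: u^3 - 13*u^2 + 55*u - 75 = (u - 5)*(u^2 - 8*u + 15) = (u - 5)*(u - 3)*(u - 5)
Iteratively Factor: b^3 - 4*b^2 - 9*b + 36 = (b + 3)*(b^2 - 7*b + 12) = (b - 4)*(b + 3)*(b - 3)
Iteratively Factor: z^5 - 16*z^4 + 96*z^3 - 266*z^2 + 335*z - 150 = (z - 2)*(z^4 - 14*z^3 + 68*z^2 - 130*z + 75) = (z - 5)*(z - 2)*(z^3 - 9*z^2 + 23*z - 15) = (z - 5)*(z - 2)*(z - 1)*(z^2 - 8*z + 15) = (z - 5)*(z - 3)*(z - 2)*(z - 1)*(z - 5)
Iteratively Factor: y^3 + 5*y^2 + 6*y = (y + 2)*(y^2 + 3*y) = y*(y + 2)*(y + 3)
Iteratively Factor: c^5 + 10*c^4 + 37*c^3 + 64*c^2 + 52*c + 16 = (c + 1)*(c^4 + 9*c^3 + 28*c^2 + 36*c + 16) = (c + 1)*(c + 2)*(c^3 + 7*c^2 + 14*c + 8) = (c + 1)*(c + 2)*(c + 4)*(c^2 + 3*c + 2) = (c + 1)^2*(c + 2)*(c + 4)*(c + 2)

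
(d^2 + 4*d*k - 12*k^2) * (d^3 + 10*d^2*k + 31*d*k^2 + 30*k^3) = d^5 + 14*d^4*k + 59*d^3*k^2 + 34*d^2*k^3 - 252*d*k^4 - 360*k^5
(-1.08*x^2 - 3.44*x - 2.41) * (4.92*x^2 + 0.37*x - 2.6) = -5.3136*x^4 - 17.3244*x^3 - 10.322*x^2 + 8.0523*x + 6.266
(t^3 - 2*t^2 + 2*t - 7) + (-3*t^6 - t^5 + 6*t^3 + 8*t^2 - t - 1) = -3*t^6 - t^5 + 7*t^3 + 6*t^2 + t - 8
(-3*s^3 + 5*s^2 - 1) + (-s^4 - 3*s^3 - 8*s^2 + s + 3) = -s^4 - 6*s^3 - 3*s^2 + s + 2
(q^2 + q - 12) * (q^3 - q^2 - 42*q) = q^5 - 55*q^3 - 30*q^2 + 504*q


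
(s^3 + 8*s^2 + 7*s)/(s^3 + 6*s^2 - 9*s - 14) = s/(s - 2)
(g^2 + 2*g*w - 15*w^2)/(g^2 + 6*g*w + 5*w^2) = (g - 3*w)/(g + w)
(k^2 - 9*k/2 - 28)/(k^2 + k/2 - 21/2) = (k - 8)/(k - 3)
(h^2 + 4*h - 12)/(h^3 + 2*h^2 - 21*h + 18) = (h - 2)/(h^2 - 4*h + 3)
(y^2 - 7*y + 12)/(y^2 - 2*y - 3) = (y - 4)/(y + 1)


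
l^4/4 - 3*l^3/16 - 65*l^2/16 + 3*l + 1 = (l/4 + 1)*(l - 4)*(l - 1)*(l + 1/4)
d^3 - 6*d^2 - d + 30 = (d - 5)*(d - 3)*(d + 2)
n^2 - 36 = (n - 6)*(n + 6)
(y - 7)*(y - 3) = y^2 - 10*y + 21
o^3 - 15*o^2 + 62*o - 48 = (o - 8)*(o - 6)*(o - 1)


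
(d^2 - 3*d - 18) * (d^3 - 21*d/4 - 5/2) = d^5 - 3*d^4 - 93*d^3/4 + 53*d^2/4 + 102*d + 45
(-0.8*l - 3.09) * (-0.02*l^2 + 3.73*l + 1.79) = 0.016*l^3 - 2.9222*l^2 - 12.9577*l - 5.5311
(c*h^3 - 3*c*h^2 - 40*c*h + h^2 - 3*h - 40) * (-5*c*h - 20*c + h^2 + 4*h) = -5*c^2*h^4 - 5*c^2*h^3 + 260*c^2*h^2 + 800*c^2*h + c*h^5 + c*h^4 - 57*c*h^3 - 165*c*h^2 + 260*c*h + 800*c + h^4 + h^3 - 52*h^2 - 160*h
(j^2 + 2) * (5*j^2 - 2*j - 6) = 5*j^4 - 2*j^3 + 4*j^2 - 4*j - 12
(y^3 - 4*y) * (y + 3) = y^4 + 3*y^3 - 4*y^2 - 12*y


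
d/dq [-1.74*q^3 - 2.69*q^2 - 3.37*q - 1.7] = -5.22*q^2 - 5.38*q - 3.37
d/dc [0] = 0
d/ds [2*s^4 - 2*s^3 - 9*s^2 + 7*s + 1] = 8*s^3 - 6*s^2 - 18*s + 7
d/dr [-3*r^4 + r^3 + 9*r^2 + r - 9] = -12*r^3 + 3*r^2 + 18*r + 1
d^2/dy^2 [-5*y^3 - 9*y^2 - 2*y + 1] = -30*y - 18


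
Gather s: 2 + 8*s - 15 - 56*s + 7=-48*s - 6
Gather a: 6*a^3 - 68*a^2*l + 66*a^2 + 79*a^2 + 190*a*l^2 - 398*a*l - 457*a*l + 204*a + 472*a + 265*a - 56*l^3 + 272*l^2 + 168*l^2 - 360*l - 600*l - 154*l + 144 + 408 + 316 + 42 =6*a^3 + a^2*(145 - 68*l) + a*(190*l^2 - 855*l + 941) - 56*l^3 + 440*l^2 - 1114*l + 910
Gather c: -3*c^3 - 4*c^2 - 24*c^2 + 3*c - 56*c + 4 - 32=-3*c^3 - 28*c^2 - 53*c - 28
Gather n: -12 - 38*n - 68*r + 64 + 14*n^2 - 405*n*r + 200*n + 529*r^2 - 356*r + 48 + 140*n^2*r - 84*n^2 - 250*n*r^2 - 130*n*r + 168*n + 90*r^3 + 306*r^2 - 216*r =n^2*(140*r - 70) + n*(-250*r^2 - 535*r + 330) + 90*r^3 + 835*r^2 - 640*r + 100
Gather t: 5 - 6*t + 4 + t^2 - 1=t^2 - 6*t + 8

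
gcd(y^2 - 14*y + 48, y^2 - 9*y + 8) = y - 8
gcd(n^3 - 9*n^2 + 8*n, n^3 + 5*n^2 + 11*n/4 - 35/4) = n - 1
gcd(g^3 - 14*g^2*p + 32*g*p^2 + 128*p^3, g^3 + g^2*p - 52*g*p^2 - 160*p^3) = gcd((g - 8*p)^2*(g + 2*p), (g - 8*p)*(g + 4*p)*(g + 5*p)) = -g + 8*p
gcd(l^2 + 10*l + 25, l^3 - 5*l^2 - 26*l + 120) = l + 5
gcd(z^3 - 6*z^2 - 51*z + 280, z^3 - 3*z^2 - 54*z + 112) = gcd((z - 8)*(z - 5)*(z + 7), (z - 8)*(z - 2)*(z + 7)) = z^2 - z - 56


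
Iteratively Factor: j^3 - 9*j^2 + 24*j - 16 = (j - 4)*(j^2 - 5*j + 4) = (j - 4)^2*(j - 1)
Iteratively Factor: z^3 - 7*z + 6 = (z - 2)*(z^2 + 2*z - 3) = (z - 2)*(z - 1)*(z + 3)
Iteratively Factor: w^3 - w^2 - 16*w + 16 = (w + 4)*(w^2 - 5*w + 4) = (w - 4)*(w + 4)*(w - 1)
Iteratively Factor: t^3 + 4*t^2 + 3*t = (t + 1)*(t^2 + 3*t) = t*(t + 1)*(t + 3)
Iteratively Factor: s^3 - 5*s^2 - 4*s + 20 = (s + 2)*(s^2 - 7*s + 10) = (s - 5)*(s + 2)*(s - 2)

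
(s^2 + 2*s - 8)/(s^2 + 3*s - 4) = (s - 2)/(s - 1)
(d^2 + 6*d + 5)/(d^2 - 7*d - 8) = (d + 5)/(d - 8)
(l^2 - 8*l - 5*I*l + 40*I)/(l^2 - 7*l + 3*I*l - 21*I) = (l^2 - l*(8 + 5*I) + 40*I)/(l^2 + l*(-7 + 3*I) - 21*I)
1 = 1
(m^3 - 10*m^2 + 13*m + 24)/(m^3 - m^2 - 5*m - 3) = (m - 8)/(m + 1)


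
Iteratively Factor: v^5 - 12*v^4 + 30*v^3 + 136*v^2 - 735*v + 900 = (v + 4)*(v^4 - 16*v^3 + 94*v^2 - 240*v + 225) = (v - 3)*(v + 4)*(v^3 - 13*v^2 + 55*v - 75) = (v - 5)*(v - 3)*(v + 4)*(v^2 - 8*v + 15) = (v - 5)*(v - 3)^2*(v + 4)*(v - 5)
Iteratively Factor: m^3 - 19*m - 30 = (m + 3)*(m^2 - 3*m - 10) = (m + 2)*(m + 3)*(m - 5)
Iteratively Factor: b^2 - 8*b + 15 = (b - 5)*(b - 3)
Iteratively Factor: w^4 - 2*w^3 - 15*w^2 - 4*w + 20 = (w + 2)*(w^3 - 4*w^2 - 7*w + 10) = (w + 2)^2*(w^2 - 6*w + 5) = (w - 1)*(w + 2)^2*(w - 5)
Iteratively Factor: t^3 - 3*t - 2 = (t + 1)*(t^2 - t - 2) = (t + 1)^2*(t - 2)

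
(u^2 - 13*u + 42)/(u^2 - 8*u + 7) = (u - 6)/(u - 1)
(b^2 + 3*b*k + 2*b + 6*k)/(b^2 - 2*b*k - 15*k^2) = (b + 2)/(b - 5*k)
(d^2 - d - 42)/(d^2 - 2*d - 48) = (d - 7)/(d - 8)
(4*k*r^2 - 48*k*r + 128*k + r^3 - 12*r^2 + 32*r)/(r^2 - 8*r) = 4*k - 16*k/r + r - 4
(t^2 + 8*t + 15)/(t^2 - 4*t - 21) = (t + 5)/(t - 7)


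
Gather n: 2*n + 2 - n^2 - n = -n^2 + n + 2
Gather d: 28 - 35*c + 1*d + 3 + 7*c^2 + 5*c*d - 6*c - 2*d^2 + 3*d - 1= 7*c^2 - 41*c - 2*d^2 + d*(5*c + 4) + 30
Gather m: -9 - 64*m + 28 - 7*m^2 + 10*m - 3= -7*m^2 - 54*m + 16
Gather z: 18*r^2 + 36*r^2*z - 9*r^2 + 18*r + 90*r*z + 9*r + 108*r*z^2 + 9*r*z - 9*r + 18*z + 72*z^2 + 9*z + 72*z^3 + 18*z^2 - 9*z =9*r^2 + 18*r + 72*z^3 + z^2*(108*r + 90) + z*(36*r^2 + 99*r + 18)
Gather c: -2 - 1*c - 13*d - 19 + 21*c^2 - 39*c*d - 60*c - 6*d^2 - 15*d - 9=21*c^2 + c*(-39*d - 61) - 6*d^2 - 28*d - 30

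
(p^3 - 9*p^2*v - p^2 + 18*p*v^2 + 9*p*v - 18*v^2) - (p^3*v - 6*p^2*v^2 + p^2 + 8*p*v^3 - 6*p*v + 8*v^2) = -p^3*v + p^3 + 6*p^2*v^2 - 9*p^2*v - 2*p^2 - 8*p*v^3 + 18*p*v^2 + 15*p*v - 26*v^2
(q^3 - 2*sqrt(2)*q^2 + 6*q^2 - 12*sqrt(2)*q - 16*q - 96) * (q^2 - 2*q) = q^5 - 2*sqrt(2)*q^4 + 4*q^4 - 28*q^3 - 8*sqrt(2)*q^3 - 64*q^2 + 24*sqrt(2)*q^2 + 192*q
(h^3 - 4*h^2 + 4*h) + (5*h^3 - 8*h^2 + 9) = 6*h^3 - 12*h^2 + 4*h + 9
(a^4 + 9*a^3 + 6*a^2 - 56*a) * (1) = a^4 + 9*a^3 + 6*a^2 - 56*a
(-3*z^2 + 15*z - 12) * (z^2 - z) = -3*z^4 + 18*z^3 - 27*z^2 + 12*z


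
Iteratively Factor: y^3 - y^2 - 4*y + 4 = (y + 2)*(y^2 - 3*y + 2) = (y - 1)*(y + 2)*(y - 2)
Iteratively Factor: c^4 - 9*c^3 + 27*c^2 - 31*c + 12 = (c - 1)*(c^3 - 8*c^2 + 19*c - 12) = (c - 3)*(c - 1)*(c^2 - 5*c + 4) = (c - 3)*(c - 1)^2*(c - 4)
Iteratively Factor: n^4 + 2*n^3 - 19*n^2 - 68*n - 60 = (n - 5)*(n^3 + 7*n^2 + 16*n + 12) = (n - 5)*(n + 2)*(n^2 + 5*n + 6) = (n - 5)*(n + 2)*(n + 3)*(n + 2)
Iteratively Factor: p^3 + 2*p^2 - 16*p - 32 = (p + 4)*(p^2 - 2*p - 8) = (p + 2)*(p + 4)*(p - 4)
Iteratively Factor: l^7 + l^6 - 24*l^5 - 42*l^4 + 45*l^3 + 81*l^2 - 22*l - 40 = (l - 1)*(l^6 + 2*l^5 - 22*l^4 - 64*l^3 - 19*l^2 + 62*l + 40) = (l - 1)*(l + 2)*(l^5 - 22*l^3 - 20*l^2 + 21*l + 20) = (l - 1)*(l + 1)*(l + 2)*(l^4 - l^3 - 21*l^2 + l + 20) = (l - 1)^2*(l + 1)*(l + 2)*(l^3 - 21*l - 20) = (l - 5)*(l - 1)^2*(l + 1)*(l + 2)*(l^2 + 5*l + 4) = (l - 5)*(l - 1)^2*(l + 1)*(l + 2)*(l + 4)*(l + 1)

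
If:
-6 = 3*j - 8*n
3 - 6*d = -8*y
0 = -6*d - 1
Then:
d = -1/6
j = 8*n/3 - 2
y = -1/2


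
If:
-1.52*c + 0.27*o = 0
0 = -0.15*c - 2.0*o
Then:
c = 0.00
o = 0.00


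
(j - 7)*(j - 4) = j^2 - 11*j + 28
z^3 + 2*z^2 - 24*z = z*(z - 4)*(z + 6)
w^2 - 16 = (w - 4)*(w + 4)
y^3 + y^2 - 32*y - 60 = (y - 6)*(y + 2)*(y + 5)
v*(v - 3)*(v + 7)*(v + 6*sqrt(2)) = v^4 + 4*v^3 + 6*sqrt(2)*v^3 - 21*v^2 + 24*sqrt(2)*v^2 - 126*sqrt(2)*v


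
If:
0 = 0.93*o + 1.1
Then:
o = -1.18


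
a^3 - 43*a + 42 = (a - 6)*(a - 1)*(a + 7)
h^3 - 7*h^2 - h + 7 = (h - 7)*(h - 1)*(h + 1)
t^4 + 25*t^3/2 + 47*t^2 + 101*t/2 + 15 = (t + 1/2)*(t + 1)*(t + 5)*(t + 6)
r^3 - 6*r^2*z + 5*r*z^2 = r*(r - 5*z)*(r - z)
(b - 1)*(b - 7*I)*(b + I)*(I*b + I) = I*b^4 + 6*b^3 + 6*I*b^2 - 6*b - 7*I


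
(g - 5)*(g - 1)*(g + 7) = g^3 + g^2 - 37*g + 35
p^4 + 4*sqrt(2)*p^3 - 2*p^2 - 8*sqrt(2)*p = p*(p - sqrt(2))*(p + sqrt(2))*(p + 4*sqrt(2))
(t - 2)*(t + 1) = t^2 - t - 2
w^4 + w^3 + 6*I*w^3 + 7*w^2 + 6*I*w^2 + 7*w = w*(w + 1)*(w - I)*(w + 7*I)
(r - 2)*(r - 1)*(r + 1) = r^3 - 2*r^2 - r + 2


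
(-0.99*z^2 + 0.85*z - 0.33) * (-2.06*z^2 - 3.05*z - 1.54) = 2.0394*z^4 + 1.2685*z^3 - 0.3881*z^2 - 0.3025*z + 0.5082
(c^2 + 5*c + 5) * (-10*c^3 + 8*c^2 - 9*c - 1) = -10*c^5 - 42*c^4 - 19*c^3 - 6*c^2 - 50*c - 5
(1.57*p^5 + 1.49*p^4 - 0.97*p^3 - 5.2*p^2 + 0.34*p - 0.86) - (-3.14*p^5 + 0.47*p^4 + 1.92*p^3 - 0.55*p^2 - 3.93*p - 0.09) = 4.71*p^5 + 1.02*p^4 - 2.89*p^3 - 4.65*p^2 + 4.27*p - 0.77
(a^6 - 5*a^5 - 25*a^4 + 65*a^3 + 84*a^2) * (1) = a^6 - 5*a^5 - 25*a^4 + 65*a^3 + 84*a^2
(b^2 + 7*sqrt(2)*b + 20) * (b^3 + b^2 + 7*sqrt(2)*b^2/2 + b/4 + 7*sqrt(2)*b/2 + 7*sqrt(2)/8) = b^5 + b^4 + 21*sqrt(2)*b^4/2 + 21*sqrt(2)*b^3/2 + 277*b^3/4 + 69*b^2 + 581*sqrt(2)*b^2/8 + 69*b/4 + 70*sqrt(2)*b + 35*sqrt(2)/2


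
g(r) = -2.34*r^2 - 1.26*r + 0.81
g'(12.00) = -57.42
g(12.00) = -351.27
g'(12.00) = -57.42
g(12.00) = -351.27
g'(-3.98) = 17.37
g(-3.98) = -31.24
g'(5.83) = -28.54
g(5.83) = -86.07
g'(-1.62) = 6.32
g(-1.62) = -3.29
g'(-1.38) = 5.20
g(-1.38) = -1.91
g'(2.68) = -13.80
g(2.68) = -19.37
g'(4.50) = -22.32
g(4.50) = -52.24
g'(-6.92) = 31.13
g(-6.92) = -102.52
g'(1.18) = -6.78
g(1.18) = -3.94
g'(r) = -4.68*r - 1.26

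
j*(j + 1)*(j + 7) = j^3 + 8*j^2 + 7*j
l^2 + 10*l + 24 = (l + 4)*(l + 6)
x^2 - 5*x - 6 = (x - 6)*(x + 1)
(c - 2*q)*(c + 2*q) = c^2 - 4*q^2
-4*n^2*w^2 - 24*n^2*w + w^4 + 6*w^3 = w*(-2*n + w)*(2*n + w)*(w + 6)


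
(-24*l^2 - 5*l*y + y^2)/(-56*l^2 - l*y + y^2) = (3*l + y)/(7*l + y)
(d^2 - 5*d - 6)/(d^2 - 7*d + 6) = (d + 1)/(d - 1)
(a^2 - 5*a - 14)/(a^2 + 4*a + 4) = (a - 7)/(a + 2)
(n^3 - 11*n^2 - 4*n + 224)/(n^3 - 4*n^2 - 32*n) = (n - 7)/n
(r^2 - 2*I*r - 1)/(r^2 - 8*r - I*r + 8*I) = (r - I)/(r - 8)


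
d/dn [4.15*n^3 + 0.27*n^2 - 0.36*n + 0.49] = 12.45*n^2 + 0.54*n - 0.36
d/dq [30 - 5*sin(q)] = -5*cos(q)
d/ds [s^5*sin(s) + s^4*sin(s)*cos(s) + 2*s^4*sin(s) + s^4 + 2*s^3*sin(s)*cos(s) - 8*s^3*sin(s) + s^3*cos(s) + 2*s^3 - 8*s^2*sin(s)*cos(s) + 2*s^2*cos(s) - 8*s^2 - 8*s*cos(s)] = s^5*cos(s) + 5*s^4*sin(s) + 2*s^4*cos(s) + s^4*cos(2*s) + 7*s^3*sin(s) + 2*sqrt(2)*s^3*sin(2*s + pi/4) - 8*s^3*cos(s) + 4*s^3 - 26*s^2*sin(s) + 3*s^2*sin(2*s) + 3*s^2*cos(s) - 8*s^2*cos(2*s) + 6*s^2 + 8*s*sin(s) - 8*s*sin(2*s) + 4*s*cos(s) - 16*s - 8*cos(s)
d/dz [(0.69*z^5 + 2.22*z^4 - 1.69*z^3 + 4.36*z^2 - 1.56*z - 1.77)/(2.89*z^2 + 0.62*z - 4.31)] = (5.9823*z^6 + 14.5428*z^5 - 15.6244*z^4 - 40.3684*z^3 + 29.0633*z^2 - 27.3526*z + 7.821)/(8.3521*z^4 + 3.5836*z^3 - 24.5274*z^2 - 5.3444*z + 18.5761)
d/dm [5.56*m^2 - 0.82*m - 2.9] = 11.12*m - 0.82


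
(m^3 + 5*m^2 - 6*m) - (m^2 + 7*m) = m^3 + 4*m^2 - 13*m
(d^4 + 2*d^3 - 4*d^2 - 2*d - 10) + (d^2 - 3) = d^4 + 2*d^3 - 3*d^2 - 2*d - 13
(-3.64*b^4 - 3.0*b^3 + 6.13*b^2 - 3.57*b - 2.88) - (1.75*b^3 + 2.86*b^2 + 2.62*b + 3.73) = -3.64*b^4 - 4.75*b^3 + 3.27*b^2 - 6.19*b - 6.61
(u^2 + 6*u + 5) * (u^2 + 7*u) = u^4 + 13*u^3 + 47*u^2 + 35*u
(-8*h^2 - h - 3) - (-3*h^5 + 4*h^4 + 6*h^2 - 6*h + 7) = 3*h^5 - 4*h^4 - 14*h^2 + 5*h - 10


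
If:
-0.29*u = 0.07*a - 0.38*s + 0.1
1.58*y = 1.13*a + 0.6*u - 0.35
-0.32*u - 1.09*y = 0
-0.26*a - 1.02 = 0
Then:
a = -3.92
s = 2.97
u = 4.50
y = -1.32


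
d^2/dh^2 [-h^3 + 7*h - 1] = -6*h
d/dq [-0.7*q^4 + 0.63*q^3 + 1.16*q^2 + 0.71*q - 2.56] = -2.8*q^3 + 1.89*q^2 + 2.32*q + 0.71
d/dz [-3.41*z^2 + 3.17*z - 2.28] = 3.17 - 6.82*z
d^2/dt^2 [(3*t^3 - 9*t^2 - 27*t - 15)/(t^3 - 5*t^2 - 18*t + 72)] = 6*(2*t^6 + 27*t^5 - 489*t^4 + 2279*t^3 - 3345*t^2 + 5562*t - 30636)/(t^9 - 15*t^8 + 21*t^7 + 631*t^6 - 2538*t^5 - 7236*t^4 + 48600*t^3 - 7776*t^2 - 279936*t + 373248)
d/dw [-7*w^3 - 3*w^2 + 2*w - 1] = -21*w^2 - 6*w + 2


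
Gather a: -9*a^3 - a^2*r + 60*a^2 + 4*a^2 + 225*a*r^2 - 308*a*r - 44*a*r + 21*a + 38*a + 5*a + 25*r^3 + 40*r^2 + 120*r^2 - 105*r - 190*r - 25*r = -9*a^3 + a^2*(64 - r) + a*(225*r^2 - 352*r + 64) + 25*r^3 + 160*r^2 - 320*r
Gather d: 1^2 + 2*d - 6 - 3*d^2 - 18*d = -3*d^2 - 16*d - 5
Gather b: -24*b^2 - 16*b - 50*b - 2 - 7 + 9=-24*b^2 - 66*b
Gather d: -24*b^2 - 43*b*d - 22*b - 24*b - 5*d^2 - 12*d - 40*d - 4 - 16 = -24*b^2 - 46*b - 5*d^2 + d*(-43*b - 52) - 20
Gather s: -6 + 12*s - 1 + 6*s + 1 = 18*s - 6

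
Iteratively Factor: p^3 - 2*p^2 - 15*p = (p + 3)*(p^2 - 5*p) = (p - 5)*(p + 3)*(p)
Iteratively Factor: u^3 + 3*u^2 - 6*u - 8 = (u + 4)*(u^2 - u - 2) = (u + 1)*(u + 4)*(u - 2)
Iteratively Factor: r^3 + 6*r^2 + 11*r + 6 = (r + 3)*(r^2 + 3*r + 2) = (r + 1)*(r + 3)*(r + 2)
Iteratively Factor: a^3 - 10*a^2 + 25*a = (a - 5)*(a^2 - 5*a) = (a - 5)^2*(a)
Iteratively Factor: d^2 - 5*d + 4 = (d - 1)*(d - 4)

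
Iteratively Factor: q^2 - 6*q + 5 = (q - 1)*(q - 5)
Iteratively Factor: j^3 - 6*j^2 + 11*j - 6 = (j - 1)*(j^2 - 5*j + 6) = (j - 2)*(j - 1)*(j - 3)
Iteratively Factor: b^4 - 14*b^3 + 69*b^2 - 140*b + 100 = (b - 2)*(b^3 - 12*b^2 + 45*b - 50) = (b - 2)^2*(b^2 - 10*b + 25) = (b - 5)*(b - 2)^2*(b - 5)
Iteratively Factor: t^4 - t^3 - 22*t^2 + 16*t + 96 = (t - 4)*(t^3 + 3*t^2 - 10*t - 24) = (t - 4)*(t + 4)*(t^2 - t - 6) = (t - 4)*(t - 3)*(t + 4)*(t + 2)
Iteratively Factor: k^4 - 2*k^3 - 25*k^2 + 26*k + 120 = (k - 3)*(k^3 + k^2 - 22*k - 40) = (k - 3)*(k + 4)*(k^2 - 3*k - 10) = (k - 5)*(k - 3)*(k + 4)*(k + 2)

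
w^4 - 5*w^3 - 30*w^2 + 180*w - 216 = (w - 6)*(w - 3)*(w - 2)*(w + 6)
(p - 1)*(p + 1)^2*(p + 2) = p^4 + 3*p^3 + p^2 - 3*p - 2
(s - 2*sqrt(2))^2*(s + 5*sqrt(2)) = s^3 + sqrt(2)*s^2 - 32*s + 40*sqrt(2)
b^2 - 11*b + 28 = (b - 7)*(b - 4)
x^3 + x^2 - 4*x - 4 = (x - 2)*(x + 1)*(x + 2)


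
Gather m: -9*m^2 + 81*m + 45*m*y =-9*m^2 + m*(45*y + 81)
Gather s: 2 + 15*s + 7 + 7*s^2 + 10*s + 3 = 7*s^2 + 25*s + 12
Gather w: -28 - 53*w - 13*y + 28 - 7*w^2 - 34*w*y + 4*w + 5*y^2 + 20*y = -7*w^2 + w*(-34*y - 49) + 5*y^2 + 7*y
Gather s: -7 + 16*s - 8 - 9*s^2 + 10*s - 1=-9*s^2 + 26*s - 16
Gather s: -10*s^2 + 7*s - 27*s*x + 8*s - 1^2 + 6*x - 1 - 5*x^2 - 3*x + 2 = -10*s^2 + s*(15 - 27*x) - 5*x^2 + 3*x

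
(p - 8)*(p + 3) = p^2 - 5*p - 24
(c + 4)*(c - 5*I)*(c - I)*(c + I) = c^4 + 4*c^3 - 5*I*c^3 + c^2 - 20*I*c^2 + 4*c - 5*I*c - 20*I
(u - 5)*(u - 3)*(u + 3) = u^3 - 5*u^2 - 9*u + 45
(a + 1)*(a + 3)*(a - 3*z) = a^3 - 3*a^2*z + 4*a^2 - 12*a*z + 3*a - 9*z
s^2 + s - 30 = (s - 5)*(s + 6)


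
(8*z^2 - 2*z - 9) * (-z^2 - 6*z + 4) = -8*z^4 - 46*z^3 + 53*z^2 + 46*z - 36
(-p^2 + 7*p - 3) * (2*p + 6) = -2*p^3 + 8*p^2 + 36*p - 18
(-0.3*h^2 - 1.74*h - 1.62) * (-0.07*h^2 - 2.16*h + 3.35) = 0.021*h^4 + 0.7698*h^3 + 2.8668*h^2 - 2.3298*h - 5.427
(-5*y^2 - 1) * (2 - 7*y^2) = 35*y^4 - 3*y^2 - 2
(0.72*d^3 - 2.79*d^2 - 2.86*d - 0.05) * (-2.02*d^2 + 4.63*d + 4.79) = -1.4544*d^5 + 8.9694*d^4 - 3.6917*d^3 - 26.5049*d^2 - 13.9309*d - 0.2395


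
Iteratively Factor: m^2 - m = (m)*(m - 1)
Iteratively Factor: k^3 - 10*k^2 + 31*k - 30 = (k - 2)*(k^2 - 8*k + 15) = (k - 3)*(k - 2)*(k - 5)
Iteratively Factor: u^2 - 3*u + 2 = (u - 2)*(u - 1)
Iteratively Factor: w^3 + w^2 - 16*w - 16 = (w - 4)*(w^2 + 5*w + 4) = (w - 4)*(w + 1)*(w + 4)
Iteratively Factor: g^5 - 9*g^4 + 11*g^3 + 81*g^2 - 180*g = (g + 3)*(g^4 - 12*g^3 + 47*g^2 - 60*g) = g*(g + 3)*(g^3 - 12*g^2 + 47*g - 60) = g*(g - 3)*(g + 3)*(g^2 - 9*g + 20) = g*(g - 4)*(g - 3)*(g + 3)*(g - 5)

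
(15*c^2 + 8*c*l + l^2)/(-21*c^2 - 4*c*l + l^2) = (-5*c - l)/(7*c - l)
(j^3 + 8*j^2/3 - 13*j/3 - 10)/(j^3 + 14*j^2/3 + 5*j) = (j - 2)/j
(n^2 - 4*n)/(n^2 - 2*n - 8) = n/(n + 2)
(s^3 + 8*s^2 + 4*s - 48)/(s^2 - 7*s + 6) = (s^3 + 8*s^2 + 4*s - 48)/(s^2 - 7*s + 6)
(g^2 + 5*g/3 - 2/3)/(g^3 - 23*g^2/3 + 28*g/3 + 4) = (3*g^2 + 5*g - 2)/(3*g^3 - 23*g^2 + 28*g + 12)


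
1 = 1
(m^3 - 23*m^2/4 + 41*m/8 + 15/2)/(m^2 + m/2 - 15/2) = (m^2 - 13*m/4 - 3)/(m + 3)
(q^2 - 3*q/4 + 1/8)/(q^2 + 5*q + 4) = (8*q^2 - 6*q + 1)/(8*(q^2 + 5*q + 4))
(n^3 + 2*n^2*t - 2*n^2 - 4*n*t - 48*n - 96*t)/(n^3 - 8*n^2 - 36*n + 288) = (n + 2*t)/(n - 6)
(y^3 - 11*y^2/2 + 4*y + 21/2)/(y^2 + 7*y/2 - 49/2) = (y^2 - 2*y - 3)/(y + 7)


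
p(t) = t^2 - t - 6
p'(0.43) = -0.14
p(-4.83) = 22.16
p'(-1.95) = -4.90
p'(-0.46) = -1.92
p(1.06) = -5.94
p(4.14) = 7.00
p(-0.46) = -5.33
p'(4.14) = 7.28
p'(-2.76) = -6.52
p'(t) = 2*t - 1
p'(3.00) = 5.00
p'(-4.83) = -10.66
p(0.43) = -6.25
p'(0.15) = -0.70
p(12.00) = 126.00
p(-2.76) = 4.38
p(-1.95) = -0.25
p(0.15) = -6.13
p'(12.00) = 23.00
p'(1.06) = 1.12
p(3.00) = 0.00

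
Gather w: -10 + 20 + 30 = 40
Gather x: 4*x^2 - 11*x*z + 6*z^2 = 4*x^2 - 11*x*z + 6*z^2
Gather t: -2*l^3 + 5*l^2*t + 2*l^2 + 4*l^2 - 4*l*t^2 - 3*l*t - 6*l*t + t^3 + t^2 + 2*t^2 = -2*l^3 + 6*l^2 + t^3 + t^2*(3 - 4*l) + t*(5*l^2 - 9*l)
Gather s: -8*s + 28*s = 20*s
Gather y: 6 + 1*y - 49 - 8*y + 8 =-7*y - 35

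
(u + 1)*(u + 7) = u^2 + 8*u + 7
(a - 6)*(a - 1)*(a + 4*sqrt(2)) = a^3 - 7*a^2 + 4*sqrt(2)*a^2 - 28*sqrt(2)*a + 6*a + 24*sqrt(2)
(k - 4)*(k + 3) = k^2 - k - 12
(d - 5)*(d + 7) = d^2 + 2*d - 35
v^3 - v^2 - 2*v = v*(v - 2)*(v + 1)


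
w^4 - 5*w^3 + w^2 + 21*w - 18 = (w - 3)^2*(w - 1)*(w + 2)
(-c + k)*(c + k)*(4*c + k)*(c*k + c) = -4*c^4*k - 4*c^4 - c^3*k^2 - c^3*k + 4*c^2*k^3 + 4*c^2*k^2 + c*k^4 + c*k^3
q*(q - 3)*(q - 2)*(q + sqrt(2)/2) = q^4 - 5*q^3 + sqrt(2)*q^3/2 - 5*sqrt(2)*q^2/2 + 6*q^2 + 3*sqrt(2)*q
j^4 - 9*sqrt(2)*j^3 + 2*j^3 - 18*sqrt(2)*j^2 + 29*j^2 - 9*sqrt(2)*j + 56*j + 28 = (j + 1)^2*(j - 7*sqrt(2))*(j - 2*sqrt(2))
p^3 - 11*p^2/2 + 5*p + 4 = (p - 4)*(p - 2)*(p + 1/2)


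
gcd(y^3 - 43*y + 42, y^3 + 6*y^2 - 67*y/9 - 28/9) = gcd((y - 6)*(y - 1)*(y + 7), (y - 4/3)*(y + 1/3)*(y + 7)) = y + 7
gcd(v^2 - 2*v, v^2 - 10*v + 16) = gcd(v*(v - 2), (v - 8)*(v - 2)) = v - 2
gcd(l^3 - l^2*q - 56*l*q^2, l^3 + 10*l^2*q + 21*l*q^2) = l^2 + 7*l*q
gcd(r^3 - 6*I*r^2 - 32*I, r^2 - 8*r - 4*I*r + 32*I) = r - 4*I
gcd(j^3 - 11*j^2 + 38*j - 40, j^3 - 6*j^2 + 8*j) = j^2 - 6*j + 8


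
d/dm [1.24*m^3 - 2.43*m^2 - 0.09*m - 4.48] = 3.72*m^2 - 4.86*m - 0.09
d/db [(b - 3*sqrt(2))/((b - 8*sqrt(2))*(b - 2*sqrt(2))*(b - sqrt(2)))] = 2*(-b^3 + 10*sqrt(2)*b^2 - 66*b + 62*sqrt(2))/(b^6 - 22*sqrt(2)*b^5 + 346*b^4 - 1208*sqrt(2)*b^3 + 4112*b^2 - 3328*sqrt(2)*b + 2048)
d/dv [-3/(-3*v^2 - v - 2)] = 3*(-6*v - 1)/(3*v^2 + v + 2)^2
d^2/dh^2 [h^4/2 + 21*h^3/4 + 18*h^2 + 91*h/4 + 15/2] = 6*h^2 + 63*h/2 + 36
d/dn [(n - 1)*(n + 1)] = 2*n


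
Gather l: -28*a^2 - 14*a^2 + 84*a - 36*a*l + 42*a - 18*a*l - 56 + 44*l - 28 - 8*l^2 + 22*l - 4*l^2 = -42*a^2 + 126*a - 12*l^2 + l*(66 - 54*a) - 84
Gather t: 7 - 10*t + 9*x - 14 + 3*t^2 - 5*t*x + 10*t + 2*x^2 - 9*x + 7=3*t^2 - 5*t*x + 2*x^2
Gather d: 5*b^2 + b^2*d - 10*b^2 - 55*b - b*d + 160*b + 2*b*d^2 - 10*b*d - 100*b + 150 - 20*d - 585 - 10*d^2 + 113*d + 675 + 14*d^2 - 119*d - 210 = -5*b^2 + 5*b + d^2*(2*b + 4) + d*(b^2 - 11*b - 26) + 30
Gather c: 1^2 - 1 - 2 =-2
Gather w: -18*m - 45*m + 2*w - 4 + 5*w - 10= -63*m + 7*w - 14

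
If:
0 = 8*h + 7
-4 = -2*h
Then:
No Solution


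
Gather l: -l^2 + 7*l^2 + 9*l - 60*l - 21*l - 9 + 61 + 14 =6*l^2 - 72*l + 66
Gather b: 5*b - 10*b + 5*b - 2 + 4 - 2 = 0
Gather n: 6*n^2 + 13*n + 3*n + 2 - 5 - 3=6*n^2 + 16*n - 6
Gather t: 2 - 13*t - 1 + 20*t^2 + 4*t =20*t^2 - 9*t + 1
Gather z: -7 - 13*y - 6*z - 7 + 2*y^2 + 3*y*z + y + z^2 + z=2*y^2 - 12*y + z^2 + z*(3*y - 5) - 14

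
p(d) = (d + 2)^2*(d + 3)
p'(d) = (d + 2)^2 + (d + 3)*(2*d + 4) = (d + 2)*(3*d + 8)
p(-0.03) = 11.53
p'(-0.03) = 15.58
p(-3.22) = -0.33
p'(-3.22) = 2.03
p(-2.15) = 0.02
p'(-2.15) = -0.23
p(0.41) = 19.81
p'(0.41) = 22.24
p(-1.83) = 0.03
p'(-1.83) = 0.43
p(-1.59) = 0.24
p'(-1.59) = 1.32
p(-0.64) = 4.37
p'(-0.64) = 8.27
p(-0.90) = 2.54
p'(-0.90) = 5.83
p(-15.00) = -2028.00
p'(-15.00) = 481.00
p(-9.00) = -294.00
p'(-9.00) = 133.00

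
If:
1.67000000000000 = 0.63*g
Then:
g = 2.65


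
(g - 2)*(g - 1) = g^2 - 3*g + 2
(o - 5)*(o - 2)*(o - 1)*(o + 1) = o^4 - 7*o^3 + 9*o^2 + 7*o - 10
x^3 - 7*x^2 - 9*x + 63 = (x - 7)*(x - 3)*(x + 3)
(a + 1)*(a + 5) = a^2 + 6*a + 5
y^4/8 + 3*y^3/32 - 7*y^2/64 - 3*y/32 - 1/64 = (y/4 + 1/4)*(y/2 + 1/4)*(y - 1)*(y + 1/4)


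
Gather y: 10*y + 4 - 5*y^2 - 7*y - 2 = -5*y^2 + 3*y + 2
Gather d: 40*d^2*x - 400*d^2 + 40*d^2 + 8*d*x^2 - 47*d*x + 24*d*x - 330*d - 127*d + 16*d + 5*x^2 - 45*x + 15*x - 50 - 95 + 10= d^2*(40*x - 360) + d*(8*x^2 - 23*x - 441) + 5*x^2 - 30*x - 135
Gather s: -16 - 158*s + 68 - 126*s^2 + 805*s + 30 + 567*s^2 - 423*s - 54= 441*s^2 + 224*s + 28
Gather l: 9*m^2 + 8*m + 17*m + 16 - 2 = 9*m^2 + 25*m + 14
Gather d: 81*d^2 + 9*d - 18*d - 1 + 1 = 81*d^2 - 9*d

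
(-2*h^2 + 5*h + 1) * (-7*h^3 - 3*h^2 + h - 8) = 14*h^5 - 29*h^4 - 24*h^3 + 18*h^2 - 39*h - 8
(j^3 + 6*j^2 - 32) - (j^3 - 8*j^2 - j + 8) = 14*j^2 + j - 40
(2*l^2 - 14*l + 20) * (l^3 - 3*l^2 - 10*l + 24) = 2*l^5 - 20*l^4 + 42*l^3 + 128*l^2 - 536*l + 480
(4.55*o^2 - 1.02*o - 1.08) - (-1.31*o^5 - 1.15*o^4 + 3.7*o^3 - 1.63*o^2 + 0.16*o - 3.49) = 1.31*o^5 + 1.15*o^4 - 3.7*o^3 + 6.18*o^2 - 1.18*o + 2.41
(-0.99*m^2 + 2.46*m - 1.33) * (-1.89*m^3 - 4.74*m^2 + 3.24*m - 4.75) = 1.8711*m^5 + 0.0432000000000006*m^4 - 12.3543*m^3 + 18.9771*m^2 - 15.9942*m + 6.3175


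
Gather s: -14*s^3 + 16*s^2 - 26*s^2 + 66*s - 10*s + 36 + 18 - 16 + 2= -14*s^3 - 10*s^2 + 56*s + 40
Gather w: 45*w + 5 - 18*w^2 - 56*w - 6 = -18*w^2 - 11*w - 1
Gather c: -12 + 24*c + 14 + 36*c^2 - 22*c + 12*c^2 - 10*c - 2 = 48*c^2 - 8*c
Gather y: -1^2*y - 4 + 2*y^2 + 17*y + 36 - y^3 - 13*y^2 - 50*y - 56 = -y^3 - 11*y^2 - 34*y - 24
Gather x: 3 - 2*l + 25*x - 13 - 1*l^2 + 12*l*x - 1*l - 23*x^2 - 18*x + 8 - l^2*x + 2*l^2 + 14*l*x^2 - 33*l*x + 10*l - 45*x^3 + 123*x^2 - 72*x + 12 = l^2 + 7*l - 45*x^3 + x^2*(14*l + 100) + x*(-l^2 - 21*l - 65) + 10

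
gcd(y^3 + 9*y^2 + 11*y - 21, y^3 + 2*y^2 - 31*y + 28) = y^2 + 6*y - 7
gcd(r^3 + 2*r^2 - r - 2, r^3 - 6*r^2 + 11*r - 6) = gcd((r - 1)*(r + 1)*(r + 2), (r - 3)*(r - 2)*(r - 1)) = r - 1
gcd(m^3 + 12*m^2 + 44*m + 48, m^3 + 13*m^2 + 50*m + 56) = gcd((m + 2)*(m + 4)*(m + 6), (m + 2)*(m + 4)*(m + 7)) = m^2 + 6*m + 8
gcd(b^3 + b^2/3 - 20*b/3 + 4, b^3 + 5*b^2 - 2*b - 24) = b^2 + b - 6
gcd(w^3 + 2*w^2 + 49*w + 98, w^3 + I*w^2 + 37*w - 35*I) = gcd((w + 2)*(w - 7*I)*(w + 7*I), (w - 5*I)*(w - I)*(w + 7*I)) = w + 7*I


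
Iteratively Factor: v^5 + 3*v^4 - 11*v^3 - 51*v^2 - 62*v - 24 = (v - 4)*(v^4 + 7*v^3 + 17*v^2 + 17*v + 6) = (v - 4)*(v + 1)*(v^3 + 6*v^2 + 11*v + 6) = (v - 4)*(v + 1)*(v + 2)*(v^2 + 4*v + 3) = (v - 4)*(v + 1)^2*(v + 2)*(v + 3)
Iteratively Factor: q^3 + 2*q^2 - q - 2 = (q - 1)*(q^2 + 3*q + 2) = (q - 1)*(q + 2)*(q + 1)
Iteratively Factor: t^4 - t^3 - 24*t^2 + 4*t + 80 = (t + 2)*(t^3 - 3*t^2 - 18*t + 40) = (t + 2)*(t + 4)*(t^2 - 7*t + 10) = (t - 5)*(t + 2)*(t + 4)*(t - 2)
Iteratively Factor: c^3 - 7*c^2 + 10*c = (c - 5)*(c^2 - 2*c) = c*(c - 5)*(c - 2)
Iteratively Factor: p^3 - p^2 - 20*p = (p)*(p^2 - p - 20) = p*(p + 4)*(p - 5)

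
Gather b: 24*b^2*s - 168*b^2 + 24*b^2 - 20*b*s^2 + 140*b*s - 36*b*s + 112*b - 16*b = b^2*(24*s - 144) + b*(-20*s^2 + 104*s + 96)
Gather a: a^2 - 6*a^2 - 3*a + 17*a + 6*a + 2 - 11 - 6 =-5*a^2 + 20*a - 15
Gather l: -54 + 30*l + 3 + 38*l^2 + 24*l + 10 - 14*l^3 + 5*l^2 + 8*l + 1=-14*l^3 + 43*l^2 + 62*l - 40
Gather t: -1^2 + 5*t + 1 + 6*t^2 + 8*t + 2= 6*t^2 + 13*t + 2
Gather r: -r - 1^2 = -r - 1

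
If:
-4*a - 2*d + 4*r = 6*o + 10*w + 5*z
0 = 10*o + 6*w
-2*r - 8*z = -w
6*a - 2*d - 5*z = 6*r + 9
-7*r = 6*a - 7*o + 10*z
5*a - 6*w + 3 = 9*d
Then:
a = 10299/4858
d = 14421/4858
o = 3186/2429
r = -435/2429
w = -5310/2429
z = -555/2429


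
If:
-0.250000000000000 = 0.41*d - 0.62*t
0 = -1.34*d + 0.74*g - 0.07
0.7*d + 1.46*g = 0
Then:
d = -0.04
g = 0.02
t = 0.38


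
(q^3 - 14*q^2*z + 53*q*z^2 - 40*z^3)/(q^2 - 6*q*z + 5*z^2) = q - 8*z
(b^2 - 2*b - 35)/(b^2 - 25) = (b - 7)/(b - 5)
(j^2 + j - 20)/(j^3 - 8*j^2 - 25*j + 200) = (j - 4)/(j^2 - 13*j + 40)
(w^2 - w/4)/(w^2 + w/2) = (4*w - 1)/(2*(2*w + 1))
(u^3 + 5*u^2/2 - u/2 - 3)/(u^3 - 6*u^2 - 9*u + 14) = (u + 3/2)/(u - 7)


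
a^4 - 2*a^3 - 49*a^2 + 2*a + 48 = (a - 8)*(a - 1)*(a + 1)*(a + 6)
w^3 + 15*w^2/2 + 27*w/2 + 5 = (w + 1/2)*(w + 2)*(w + 5)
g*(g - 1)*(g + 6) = g^3 + 5*g^2 - 6*g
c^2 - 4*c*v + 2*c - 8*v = (c + 2)*(c - 4*v)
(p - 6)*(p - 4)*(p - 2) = p^3 - 12*p^2 + 44*p - 48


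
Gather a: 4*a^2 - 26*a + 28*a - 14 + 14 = 4*a^2 + 2*a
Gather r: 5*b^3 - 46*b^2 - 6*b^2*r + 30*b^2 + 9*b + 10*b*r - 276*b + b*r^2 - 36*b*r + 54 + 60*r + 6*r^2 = 5*b^3 - 16*b^2 - 267*b + r^2*(b + 6) + r*(-6*b^2 - 26*b + 60) + 54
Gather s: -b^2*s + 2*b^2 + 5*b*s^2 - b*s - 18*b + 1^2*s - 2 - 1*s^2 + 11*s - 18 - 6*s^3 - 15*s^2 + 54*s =2*b^2 - 18*b - 6*s^3 + s^2*(5*b - 16) + s*(-b^2 - b + 66) - 20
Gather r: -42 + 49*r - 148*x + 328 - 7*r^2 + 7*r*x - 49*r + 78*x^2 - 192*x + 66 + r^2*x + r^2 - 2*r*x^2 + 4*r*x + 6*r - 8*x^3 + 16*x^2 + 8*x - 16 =r^2*(x - 6) + r*(-2*x^2 + 11*x + 6) - 8*x^3 + 94*x^2 - 332*x + 336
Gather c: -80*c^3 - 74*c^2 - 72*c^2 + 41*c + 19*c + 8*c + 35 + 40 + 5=-80*c^3 - 146*c^2 + 68*c + 80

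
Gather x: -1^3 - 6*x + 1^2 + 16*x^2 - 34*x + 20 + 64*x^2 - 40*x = 80*x^2 - 80*x + 20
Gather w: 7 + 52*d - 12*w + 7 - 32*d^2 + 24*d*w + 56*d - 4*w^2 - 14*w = -32*d^2 + 108*d - 4*w^2 + w*(24*d - 26) + 14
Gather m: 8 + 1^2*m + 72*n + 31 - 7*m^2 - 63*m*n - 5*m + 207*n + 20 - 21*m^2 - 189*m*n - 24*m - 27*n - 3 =-28*m^2 + m*(-252*n - 28) + 252*n + 56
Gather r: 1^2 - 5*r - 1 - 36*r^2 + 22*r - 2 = -36*r^2 + 17*r - 2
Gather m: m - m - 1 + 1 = 0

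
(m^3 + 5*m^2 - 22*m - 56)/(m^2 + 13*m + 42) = (m^2 - 2*m - 8)/(m + 6)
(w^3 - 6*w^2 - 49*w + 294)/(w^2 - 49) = w - 6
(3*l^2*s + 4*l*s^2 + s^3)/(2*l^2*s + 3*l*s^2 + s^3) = (3*l + s)/(2*l + s)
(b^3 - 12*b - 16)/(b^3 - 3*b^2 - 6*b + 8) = (b + 2)/(b - 1)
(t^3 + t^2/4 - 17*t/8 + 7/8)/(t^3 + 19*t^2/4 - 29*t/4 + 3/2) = (8*t^2 + 10*t - 7)/(2*(4*t^2 + 23*t - 6))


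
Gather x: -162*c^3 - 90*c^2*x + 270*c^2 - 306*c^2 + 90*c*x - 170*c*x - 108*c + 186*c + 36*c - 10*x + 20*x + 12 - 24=-162*c^3 - 36*c^2 + 114*c + x*(-90*c^2 - 80*c + 10) - 12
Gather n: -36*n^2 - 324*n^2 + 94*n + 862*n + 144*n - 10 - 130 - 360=-360*n^2 + 1100*n - 500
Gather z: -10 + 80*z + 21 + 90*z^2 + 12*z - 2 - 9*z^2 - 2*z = 81*z^2 + 90*z + 9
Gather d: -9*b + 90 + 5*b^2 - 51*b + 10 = 5*b^2 - 60*b + 100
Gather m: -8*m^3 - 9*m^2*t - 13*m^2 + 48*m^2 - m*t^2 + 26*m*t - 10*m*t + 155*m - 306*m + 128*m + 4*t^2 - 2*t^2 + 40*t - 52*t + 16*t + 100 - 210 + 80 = -8*m^3 + m^2*(35 - 9*t) + m*(-t^2 + 16*t - 23) + 2*t^2 + 4*t - 30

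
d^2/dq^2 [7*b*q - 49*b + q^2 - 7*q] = 2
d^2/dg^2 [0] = 0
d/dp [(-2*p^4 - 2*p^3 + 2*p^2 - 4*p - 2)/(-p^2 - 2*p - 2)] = 2*(2*p^5 + 7*p^4 + 12*p^3 + 2*p^2 - 6*p + 2)/(p^4 + 4*p^3 + 8*p^2 + 8*p + 4)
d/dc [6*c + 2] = 6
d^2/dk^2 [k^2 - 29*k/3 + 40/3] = 2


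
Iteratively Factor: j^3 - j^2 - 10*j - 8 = (j - 4)*(j^2 + 3*j + 2) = (j - 4)*(j + 1)*(j + 2)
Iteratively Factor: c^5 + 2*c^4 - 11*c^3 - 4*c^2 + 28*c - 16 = (c - 1)*(c^4 + 3*c^3 - 8*c^2 - 12*c + 16) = (c - 1)*(c + 4)*(c^3 - c^2 - 4*c + 4) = (c - 1)*(c + 2)*(c + 4)*(c^2 - 3*c + 2) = (c - 1)^2*(c + 2)*(c + 4)*(c - 2)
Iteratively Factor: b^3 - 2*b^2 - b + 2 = (b - 1)*(b^2 - b - 2) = (b - 1)*(b + 1)*(b - 2)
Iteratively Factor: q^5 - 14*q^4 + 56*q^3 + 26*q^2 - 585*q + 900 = (q + 3)*(q^4 - 17*q^3 + 107*q^2 - 295*q + 300) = (q - 5)*(q + 3)*(q^3 - 12*q^2 + 47*q - 60) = (q - 5)*(q - 3)*(q + 3)*(q^2 - 9*q + 20) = (q - 5)*(q - 4)*(q - 3)*(q + 3)*(q - 5)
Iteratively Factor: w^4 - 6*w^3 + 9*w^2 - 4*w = (w - 4)*(w^3 - 2*w^2 + w) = (w - 4)*(w - 1)*(w^2 - w) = w*(w - 4)*(w - 1)*(w - 1)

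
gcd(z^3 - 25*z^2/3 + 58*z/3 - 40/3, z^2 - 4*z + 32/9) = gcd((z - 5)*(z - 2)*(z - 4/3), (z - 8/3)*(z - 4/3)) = z - 4/3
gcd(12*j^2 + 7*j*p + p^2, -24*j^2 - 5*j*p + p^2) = 3*j + p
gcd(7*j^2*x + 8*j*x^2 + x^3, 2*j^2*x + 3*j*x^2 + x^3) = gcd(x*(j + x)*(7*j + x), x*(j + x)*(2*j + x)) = j*x + x^2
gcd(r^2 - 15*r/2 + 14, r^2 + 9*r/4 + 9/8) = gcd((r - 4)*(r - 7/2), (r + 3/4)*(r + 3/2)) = 1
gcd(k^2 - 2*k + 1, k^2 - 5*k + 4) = k - 1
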